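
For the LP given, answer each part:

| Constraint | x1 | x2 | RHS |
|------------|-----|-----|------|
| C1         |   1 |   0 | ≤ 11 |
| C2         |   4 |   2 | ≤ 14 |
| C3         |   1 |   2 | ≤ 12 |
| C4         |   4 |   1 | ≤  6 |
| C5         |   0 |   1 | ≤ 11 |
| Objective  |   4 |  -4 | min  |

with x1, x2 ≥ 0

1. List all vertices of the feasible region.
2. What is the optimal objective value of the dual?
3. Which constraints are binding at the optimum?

1. (0, 0), (1.5, 0), (0, 6)
2. -24 (by strong duality, equal to the primal optimum)
3. C3, C4, x1 ≥ 0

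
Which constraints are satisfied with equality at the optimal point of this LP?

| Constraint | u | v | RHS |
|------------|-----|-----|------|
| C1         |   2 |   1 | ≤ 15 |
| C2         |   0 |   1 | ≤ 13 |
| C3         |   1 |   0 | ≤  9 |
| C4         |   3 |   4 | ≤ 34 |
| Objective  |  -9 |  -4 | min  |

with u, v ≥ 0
Optimal: u = 7.5, v = 0
Slack at optimum:
  C1: slack = 0 (binding)
  C2: slack = 13
  C3: slack = 1.5
  C4: slack = 11.5
  u ≥ 0: u = 7.5
  v ≥ 0: v = 0 (binding)
Binding constraints: C1, v ≥ 0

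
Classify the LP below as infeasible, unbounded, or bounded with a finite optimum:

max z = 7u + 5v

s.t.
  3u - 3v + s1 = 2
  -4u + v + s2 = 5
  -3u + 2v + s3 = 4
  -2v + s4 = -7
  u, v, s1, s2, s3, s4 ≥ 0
Feasible point: (2, 4) satisfies every constraint, so the LP is feasible.
Direction d = (1, 1): for each constraint row a, a·d ≤ 0 —
  (3)(1) + (-3)(1) = 0 ≤ 0
  (-4)(1) + (1)(1) = -3 ≤ 0
  (-3)(1) + (2)(1) = -1 ≤ 0
  (0)(1) + (-2)(1) = -2 ≤ 0
and d ≥ 0, so (2, 4) + t·d stays feasible for every t ≥ 0. Along this ray z = 7u + 5v changes by 12 per unit t, so z → +∞.

Unbounded — the objective can increase without bound over the feasible region.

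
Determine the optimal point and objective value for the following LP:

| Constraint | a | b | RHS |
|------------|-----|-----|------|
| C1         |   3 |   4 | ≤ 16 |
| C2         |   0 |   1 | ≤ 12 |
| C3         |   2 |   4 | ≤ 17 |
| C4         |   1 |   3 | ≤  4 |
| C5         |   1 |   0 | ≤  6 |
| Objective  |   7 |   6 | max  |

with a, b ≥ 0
Each vertex is the intersection of two constraint boundaries that also satisfies all remaining constraints:
  a = 0 and b = 0 → (0, 0)
  a + 3b = 4 and b = 0 → (4, 0)
  a + 3b = 4 and a = 0 → (0, 1.333)

Evaluating z = 7a + 6b at each vertex:
  (0, 0): z = 0
  (4, 0): z = 28
  (0, 1.333): z = 8

The maximum is at (4, 0) with z = 28.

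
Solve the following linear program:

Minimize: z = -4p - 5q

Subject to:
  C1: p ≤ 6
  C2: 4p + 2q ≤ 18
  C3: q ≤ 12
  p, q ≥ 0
Each vertex is the intersection of two constraint boundaries that also satisfies all remaining constraints:
  p = 0 and q = 0 → (0, 0)
  4p + 2q = 18 and q = 0 → (4.5, 0)
  4p + 2q = 18 and p = 0 → (0, 9)

Evaluating z = -4p - 5q at each vertex:
  (0, 0): z = 0
  (4.5, 0): z = -18
  (0, 9): z = -45

The minimum is at (0, 9) with z = -45.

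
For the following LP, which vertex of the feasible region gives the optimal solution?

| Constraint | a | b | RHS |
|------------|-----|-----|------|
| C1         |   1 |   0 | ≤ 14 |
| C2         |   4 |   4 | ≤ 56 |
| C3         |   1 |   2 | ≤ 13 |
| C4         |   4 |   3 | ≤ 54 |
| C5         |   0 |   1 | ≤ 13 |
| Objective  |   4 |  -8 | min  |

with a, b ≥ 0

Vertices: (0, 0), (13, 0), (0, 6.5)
Evaluating z = 4a - 8b at each vertex:
  (0, 0): z = 0
  (13, 0): z = 52
  (0, 6.5): z = -52

The smallest value is z = -52, attained at (0, 6.5).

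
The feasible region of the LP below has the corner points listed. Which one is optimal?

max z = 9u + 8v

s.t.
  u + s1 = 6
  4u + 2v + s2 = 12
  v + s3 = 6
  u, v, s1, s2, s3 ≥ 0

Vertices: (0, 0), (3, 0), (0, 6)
Evaluating z = 9u + 8v at each vertex:
  (0, 0): z = 0
  (3, 0): z = 27
  (0, 6): z = 48

The largest value is z = 48, attained at (0, 6).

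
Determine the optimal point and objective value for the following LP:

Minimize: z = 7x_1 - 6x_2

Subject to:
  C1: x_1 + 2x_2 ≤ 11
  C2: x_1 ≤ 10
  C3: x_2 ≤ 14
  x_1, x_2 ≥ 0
Each vertex is the intersection of two constraint boundaries that also satisfies all remaining constraints:
  x_1 = 0 and x_2 = 0 → (0, 0)
  x_1 = 10 and x_2 = 0 → (10, 0)
  x_1 + 2x_2 = 11 and x_1 = 10 → (10, 0.5)
  x_1 + 2x_2 = 11 and x_1 = 0 → (0, 5.5)

Evaluating z = 7x_1 - 6x_2 at each vertex:
  (0, 0): z = 0
  (10, 0): z = 70
  (10, 0.5): z = 67
  (0, 5.5): z = -33

The minimum is at (0, 5.5) with z = -33.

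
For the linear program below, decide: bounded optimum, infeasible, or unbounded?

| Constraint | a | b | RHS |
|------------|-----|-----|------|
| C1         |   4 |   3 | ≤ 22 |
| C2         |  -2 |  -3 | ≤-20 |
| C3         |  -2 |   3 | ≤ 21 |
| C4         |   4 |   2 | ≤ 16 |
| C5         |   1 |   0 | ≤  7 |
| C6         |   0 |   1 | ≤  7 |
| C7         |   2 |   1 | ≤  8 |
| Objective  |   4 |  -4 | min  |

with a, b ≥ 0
The point (0, 7) satisfies every constraint, so the LP is feasible; the constraints give a ≤ 7 and b ≤ 7, which with a, b ≥ 0 keep the feasible region inside a bounded box. A feasible, bounded LP attains a finite optimum at a vertex.

Evaluating z = 4a - 4b at each vertex:
  (1, 6): z = -20
  (0.25, 7): z = -27
  (0, 7): z = -28
  (0, 6.667): z = -26.67

Feasible with finite optimum z* = -28 at (0, 7).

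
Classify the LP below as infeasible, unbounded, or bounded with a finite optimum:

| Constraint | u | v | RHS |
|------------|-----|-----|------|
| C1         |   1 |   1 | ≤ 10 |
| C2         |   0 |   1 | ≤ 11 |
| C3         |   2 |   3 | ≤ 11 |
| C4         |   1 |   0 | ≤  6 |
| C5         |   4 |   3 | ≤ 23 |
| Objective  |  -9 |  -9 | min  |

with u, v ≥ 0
The point (5.5, 0) satisfies every constraint, so the LP is feasible; the constraints give u ≤ 6 and v ≤ 11, which with u, v ≥ 0 keep the feasible region inside a bounded box. A feasible, bounded LP attains a finite optimum at a vertex.

Bounded optimum: z* = -49.5 at (5.5, 0).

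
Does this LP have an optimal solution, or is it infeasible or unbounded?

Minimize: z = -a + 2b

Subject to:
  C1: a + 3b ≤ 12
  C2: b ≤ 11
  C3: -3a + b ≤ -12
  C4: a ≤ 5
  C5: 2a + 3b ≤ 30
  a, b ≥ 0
The point (5, 0) satisfies every constraint, so the LP is feasible; the constraints give a ≤ 5 and b ≤ 11, which with a, b ≥ 0 keep the feasible region inside a bounded box. A feasible, bounded LP attains a finite optimum at a vertex.

The LP has an optimal solution: (5, 0) with z = -5.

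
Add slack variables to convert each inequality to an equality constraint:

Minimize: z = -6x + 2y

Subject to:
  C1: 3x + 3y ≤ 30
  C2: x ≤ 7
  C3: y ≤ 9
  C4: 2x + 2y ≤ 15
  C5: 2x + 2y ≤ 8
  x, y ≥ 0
min z = -6x + 2y

s.t.
  3x + 3y + s1 = 30
  x + s2 = 7
  y + s3 = 9
  2x + 2y + s4 = 15
  2x + 2y + s5 = 8
  x, y, s1, s2, s3, s4, s5 ≥ 0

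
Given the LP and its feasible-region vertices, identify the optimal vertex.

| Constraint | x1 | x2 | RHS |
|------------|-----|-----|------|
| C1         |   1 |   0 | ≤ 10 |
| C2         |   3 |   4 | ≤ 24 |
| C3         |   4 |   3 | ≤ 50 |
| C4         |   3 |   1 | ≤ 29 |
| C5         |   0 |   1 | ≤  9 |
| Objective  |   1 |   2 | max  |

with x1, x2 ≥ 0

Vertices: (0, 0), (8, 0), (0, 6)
Evaluating z = x1 + 2x2 at each vertex:
  (0, 0): z = 0
  (8, 0): z = 8
  (0, 6): z = 12

The largest value is z = 12, attained at (0, 6).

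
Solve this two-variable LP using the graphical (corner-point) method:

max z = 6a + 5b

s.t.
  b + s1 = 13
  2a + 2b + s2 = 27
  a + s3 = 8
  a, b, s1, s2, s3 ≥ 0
Each vertex is the intersection of two constraint boundaries that also satisfies all remaining constraints:
  a = 0 and b = 0 → (0, 0)
  a = 8 and b = 0 → (8, 0)
  2a + 2b = 27 and a = 8 → (8, 5.5)
  b = 13 and 2a + 2b = 27 → (0.5, 13)
  b = 13 and a = 0 → (0, 13)

Evaluating z = 6a + 5b at each vertex:
  (0, 0): z = 0
  (8, 0): z = 48
  (8, 5.5): z = 75.5
  (0.5, 13): z = 68
  (0, 13): z = 65

The maximum is at (8, 5.5) with z = 75.5.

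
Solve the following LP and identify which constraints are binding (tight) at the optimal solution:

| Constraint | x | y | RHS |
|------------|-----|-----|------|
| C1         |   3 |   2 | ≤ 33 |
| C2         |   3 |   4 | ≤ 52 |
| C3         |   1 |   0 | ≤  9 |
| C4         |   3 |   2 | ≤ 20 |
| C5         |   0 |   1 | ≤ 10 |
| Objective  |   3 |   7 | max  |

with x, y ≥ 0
Optimal: x = 0, y = 10
Binding: C4, C5, x ≥ 0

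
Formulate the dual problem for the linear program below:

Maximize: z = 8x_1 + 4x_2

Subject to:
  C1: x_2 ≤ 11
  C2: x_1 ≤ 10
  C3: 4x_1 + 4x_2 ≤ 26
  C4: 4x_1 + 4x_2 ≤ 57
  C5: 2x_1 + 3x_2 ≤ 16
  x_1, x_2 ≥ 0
Minimize: z = 11y1 + 10y2 + 26y3 + 57y4 + 16y5

Subject to:
  C1: -y2 - 4y3 - 4y4 - 2y5 ≤ -8
  C2: -y1 - 4y3 - 4y4 - 3y5 ≤ -4
  y1, y2, y3, y4, y5 ≥ 0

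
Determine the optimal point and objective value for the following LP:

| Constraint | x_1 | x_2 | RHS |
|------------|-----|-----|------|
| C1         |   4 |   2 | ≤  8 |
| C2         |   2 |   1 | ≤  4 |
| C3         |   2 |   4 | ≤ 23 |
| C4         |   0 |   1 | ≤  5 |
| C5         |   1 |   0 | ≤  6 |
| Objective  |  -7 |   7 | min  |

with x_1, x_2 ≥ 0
x_1 = 2, x_2 = 0, z = -14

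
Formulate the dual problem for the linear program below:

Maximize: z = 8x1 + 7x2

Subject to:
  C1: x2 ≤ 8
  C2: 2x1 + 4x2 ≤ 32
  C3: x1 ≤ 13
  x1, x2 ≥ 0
Minimize: z = 8y1 + 32y2 + 13y3

Subject to:
  C1: -2y2 - y3 ≤ -8
  C2: -y1 - 4y2 ≤ -7
  y1, y2, y3 ≥ 0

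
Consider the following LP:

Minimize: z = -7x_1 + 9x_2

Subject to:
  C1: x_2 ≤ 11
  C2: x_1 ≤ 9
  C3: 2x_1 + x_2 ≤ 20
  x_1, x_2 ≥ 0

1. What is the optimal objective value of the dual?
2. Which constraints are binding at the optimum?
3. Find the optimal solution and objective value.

1. -63 (by strong duality, equal to the primal optimum)
2. C2, x_2 ≥ 0
3. x_1 = 9, x_2 = 0, z = -63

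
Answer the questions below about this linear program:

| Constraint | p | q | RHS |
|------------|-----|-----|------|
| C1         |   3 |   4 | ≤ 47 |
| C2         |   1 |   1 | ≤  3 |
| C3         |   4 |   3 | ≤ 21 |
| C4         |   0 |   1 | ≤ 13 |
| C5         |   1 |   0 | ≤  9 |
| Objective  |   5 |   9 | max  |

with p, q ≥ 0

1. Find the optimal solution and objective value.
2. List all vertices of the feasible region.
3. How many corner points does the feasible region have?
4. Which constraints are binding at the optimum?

1. p = 0, q = 3, z = 27
2. (0, 0), (3, 0), (0, 3)
3. 3
4. C2, p ≥ 0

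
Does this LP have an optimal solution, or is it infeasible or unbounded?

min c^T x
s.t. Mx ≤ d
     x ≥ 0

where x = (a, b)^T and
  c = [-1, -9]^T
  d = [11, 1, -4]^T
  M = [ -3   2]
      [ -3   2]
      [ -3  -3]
Feasible point: (1, 1) satisfies every constraint, so the LP is feasible.
Direction d = (1, 0): for each constraint row a, a·d ≤ 0 —
  (-3)(1) + (2)(0) = -3 ≤ 0
  (-3)(1) + (2)(0) = -3 ≤ 0
  (-3)(1) + (-3)(0) = -3 ≤ 0
and d ≥ 0, so (1, 1) + t·d stays feasible for every t ≥ 0. Along this ray z = -a - 9b changes by -1 per unit t, so z → −∞.

The LP is unbounded; z can be made arbitrarily small.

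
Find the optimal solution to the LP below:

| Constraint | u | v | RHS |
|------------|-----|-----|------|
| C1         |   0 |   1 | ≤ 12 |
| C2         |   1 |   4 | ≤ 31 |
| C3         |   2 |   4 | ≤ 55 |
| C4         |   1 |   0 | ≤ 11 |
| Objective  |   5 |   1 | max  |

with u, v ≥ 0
Each vertex is the intersection of two constraint boundaries that also satisfies all remaining constraints:
  u = 0 and v = 0 → (0, 0)
  u = 11 and v = 0 → (11, 0)
  u + 4v = 31 and u = 11 → (11, 5)
  u + 4v = 31 and u = 0 → (0, 7.75)

Evaluating z = 5u + v at each vertex:
  (0, 0): z = 0
  (11, 0): z = 55
  (11, 5): z = 60
  (0, 7.75): z = 7.75

The maximum is at (11, 5) with z = 60.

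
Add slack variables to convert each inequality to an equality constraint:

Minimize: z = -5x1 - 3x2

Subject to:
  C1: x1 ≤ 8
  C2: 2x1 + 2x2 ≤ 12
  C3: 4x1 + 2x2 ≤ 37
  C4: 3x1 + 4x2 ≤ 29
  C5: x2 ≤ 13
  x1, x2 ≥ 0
min z = -5x1 - 3x2

s.t.
  x1 + s1 = 8
  2x1 + 2x2 + s2 = 12
  4x1 + 2x2 + s3 = 37
  3x1 + 4x2 + s4 = 29
  x2 + s5 = 13
  x1, x2, s1, s2, s3, s4, s5 ≥ 0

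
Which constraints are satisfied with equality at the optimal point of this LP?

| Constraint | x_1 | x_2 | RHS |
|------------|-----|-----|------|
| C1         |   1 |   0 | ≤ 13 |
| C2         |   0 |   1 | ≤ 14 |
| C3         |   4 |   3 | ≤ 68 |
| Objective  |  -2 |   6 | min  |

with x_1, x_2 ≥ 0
Optimal: x_1 = 13, x_2 = 0
Binding: C1, x_2 ≥ 0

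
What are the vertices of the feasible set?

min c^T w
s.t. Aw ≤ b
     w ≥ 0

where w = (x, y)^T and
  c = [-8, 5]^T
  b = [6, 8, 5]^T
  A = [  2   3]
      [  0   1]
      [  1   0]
Each vertex is the intersection of two constraint boundaries that also satisfies all remaining constraints:
  x = 0 and y = 0 → (0, 0)
  2x + 3y = 6 and y = 0 → (3, 0)
  2x + 3y = 6 and x = 0 → (0, 2)

Vertices: (0, 0), (3, 0), (0, 2)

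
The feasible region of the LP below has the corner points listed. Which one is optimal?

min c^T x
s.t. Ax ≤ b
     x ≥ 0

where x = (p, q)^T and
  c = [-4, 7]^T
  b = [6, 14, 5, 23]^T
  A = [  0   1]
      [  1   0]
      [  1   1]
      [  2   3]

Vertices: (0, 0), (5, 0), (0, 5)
(5, 0) with z = -20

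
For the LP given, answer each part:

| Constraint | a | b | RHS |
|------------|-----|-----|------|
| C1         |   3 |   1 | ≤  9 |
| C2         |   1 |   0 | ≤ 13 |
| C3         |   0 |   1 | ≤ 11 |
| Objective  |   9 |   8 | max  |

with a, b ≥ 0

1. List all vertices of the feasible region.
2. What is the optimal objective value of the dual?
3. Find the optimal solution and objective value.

1. (0, 0), (3, 0), (0, 9)
2. 72 (by strong duality, equal to the primal optimum)
3. a = 0, b = 9, z = 72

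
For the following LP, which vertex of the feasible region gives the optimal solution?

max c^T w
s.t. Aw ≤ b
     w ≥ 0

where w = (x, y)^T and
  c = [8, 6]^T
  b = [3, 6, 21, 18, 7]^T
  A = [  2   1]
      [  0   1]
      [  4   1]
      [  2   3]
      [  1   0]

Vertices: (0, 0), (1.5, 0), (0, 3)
Evaluating z = 8x + 6y at each vertex:
  (0, 0): z = 0
  (1.5, 0): z = 12
  (0, 3): z = 18

The largest value is z = 18, attained at (0, 3).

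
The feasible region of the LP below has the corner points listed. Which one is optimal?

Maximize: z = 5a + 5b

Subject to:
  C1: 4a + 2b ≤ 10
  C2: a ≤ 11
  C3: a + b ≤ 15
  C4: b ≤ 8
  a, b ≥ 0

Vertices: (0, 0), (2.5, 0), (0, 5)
(0, 5) with z = 25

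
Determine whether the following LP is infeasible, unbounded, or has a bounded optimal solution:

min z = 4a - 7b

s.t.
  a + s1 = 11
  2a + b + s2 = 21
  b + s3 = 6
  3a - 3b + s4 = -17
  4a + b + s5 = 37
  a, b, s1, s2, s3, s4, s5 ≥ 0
The point (0, 6) satisfies every constraint, so the LP is feasible; the constraints give a ≤ 11 and b ≤ 6, which with a, b ≥ 0 keep the feasible region inside a bounded box. A feasible, bounded LP attains a finite optimum at a vertex.

The LP has an optimal solution: (0, 6) with z = -42.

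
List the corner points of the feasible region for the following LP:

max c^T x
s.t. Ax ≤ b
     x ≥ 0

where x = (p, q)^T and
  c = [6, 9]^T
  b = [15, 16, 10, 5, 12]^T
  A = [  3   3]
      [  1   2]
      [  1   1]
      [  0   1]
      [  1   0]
Each vertex is the intersection of two constraint boundaries that also satisfies all remaining constraints:
  p = 0 and q = 0 → (0, 0)
  3p + 3q = 15 and q = 0 → (5, 0)
  3p + 3q = 15 and q = 5 → (0, 5)

Vertices: (0, 0), (5, 0), (0, 5)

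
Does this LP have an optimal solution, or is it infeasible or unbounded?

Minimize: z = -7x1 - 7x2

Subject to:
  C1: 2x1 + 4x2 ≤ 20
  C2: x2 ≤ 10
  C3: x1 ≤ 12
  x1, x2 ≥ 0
The point (10, 0) satisfies every constraint, so the LP is feasible; the constraints give x1 ≤ 12 and x2 ≤ 10, which with x1, x2 ≥ 0 keep the feasible region inside a bounded box. A feasible, bounded LP attains a finite optimum at a vertex.

The LP has an optimal solution: (10, 0) with z = -70.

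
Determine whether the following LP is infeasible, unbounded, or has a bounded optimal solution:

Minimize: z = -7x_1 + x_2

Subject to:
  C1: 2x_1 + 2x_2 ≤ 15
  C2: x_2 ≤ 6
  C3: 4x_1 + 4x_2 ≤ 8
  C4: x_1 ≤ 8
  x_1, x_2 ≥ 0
The point (2, 0) satisfies every constraint, so the LP is feasible; the constraints give x_1 ≤ 8 and x_2 ≤ 6, which with x_1, x_2 ≥ 0 keep the feasible region inside a bounded box. A feasible, bounded LP attains a finite optimum at a vertex.

Evaluating z = -7x_1 + x_2 at each vertex:
  (0, 0): z = 0
  (2, 0): z = -14
  (0, 2): z = 2

The LP has an optimal solution: (2, 0) with z = -14.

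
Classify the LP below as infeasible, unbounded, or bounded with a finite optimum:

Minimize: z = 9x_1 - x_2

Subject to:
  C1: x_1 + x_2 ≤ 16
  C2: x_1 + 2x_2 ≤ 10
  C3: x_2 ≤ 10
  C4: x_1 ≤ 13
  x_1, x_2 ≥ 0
The point (0, 5) satisfies every constraint, so the LP is feasible; the constraints give x_1 ≤ 13 and x_2 ≤ 10, which with x_1, x_2 ≥ 0 keep the feasible region inside a bounded box. A feasible, bounded LP attains a finite optimum at a vertex.

Evaluating z = 9x_1 - x_2 at each vertex:
  (0, 0): z = 0
  (10, 0): z = 90
  (0, 5): z = -5

Bounded optimum: z* = -5 at (0, 5).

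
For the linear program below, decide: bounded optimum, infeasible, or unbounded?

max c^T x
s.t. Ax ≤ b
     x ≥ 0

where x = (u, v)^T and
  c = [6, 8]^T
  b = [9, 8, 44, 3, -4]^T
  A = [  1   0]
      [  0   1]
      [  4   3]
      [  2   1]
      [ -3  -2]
The point (0, 3) satisfies every constraint, so the LP is feasible; the constraints give u ≤ 9 and v ≤ 8, which with u, v ≥ 0 keep the feasible region inside a bounded box. A feasible, bounded LP attains a finite optimum at a vertex.

Evaluating z = 6u + 8v at each vertex:
  (1.333, 0): z = 8
  (1.5, 0): z = 9
  (0, 3): z = 24
  (0, 2): z = 16

Feasible with finite optimum z* = 24 at (0, 3).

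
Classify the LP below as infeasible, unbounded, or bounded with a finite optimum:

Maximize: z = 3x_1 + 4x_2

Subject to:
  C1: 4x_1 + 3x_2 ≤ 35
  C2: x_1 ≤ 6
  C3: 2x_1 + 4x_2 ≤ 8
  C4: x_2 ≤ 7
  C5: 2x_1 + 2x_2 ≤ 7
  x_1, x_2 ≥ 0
The point (3, 0.5) satisfies every constraint, so the LP is feasible; the constraints give x_1 ≤ 6 and x_2 ≤ 7, which with x_1, x_2 ≥ 0 keep the feasible region inside a bounded box. A feasible, bounded LP attains a finite optimum at a vertex.

Evaluating z = 3x_1 + 4x_2 at each vertex:
  (0, 0): z = 0
  (3.5, 0): z = 10.5
  (3, 0.5): z = 11
  (0, 2): z = 8

The LP has an optimal solution: (3, 0.5) with z = 11.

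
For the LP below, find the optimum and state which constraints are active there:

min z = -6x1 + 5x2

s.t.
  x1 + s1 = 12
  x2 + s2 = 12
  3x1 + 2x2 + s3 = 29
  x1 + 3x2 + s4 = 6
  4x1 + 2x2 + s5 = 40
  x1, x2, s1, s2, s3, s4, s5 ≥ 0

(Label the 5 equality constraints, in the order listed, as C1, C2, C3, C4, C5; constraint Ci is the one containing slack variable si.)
Optimal: x1 = 6, x2 = 0
Slack at optimum:
  C1: slack = 6
  C2: slack = 12
  C3: slack = 11
  C4: slack = 0 (binding)
  C5: slack = 16
  x1 ≥ 0: x1 = 6
  x2 ≥ 0: x2 = 0 (binding)
Binding constraints: C4, x2 ≥ 0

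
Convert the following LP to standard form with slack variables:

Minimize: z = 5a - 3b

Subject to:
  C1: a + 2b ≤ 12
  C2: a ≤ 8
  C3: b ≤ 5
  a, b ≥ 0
min z = 5a - 3b

s.t.
  a + 2b + s1 = 12
  a + s2 = 8
  b + s3 = 5
  a, b, s1, s2, s3 ≥ 0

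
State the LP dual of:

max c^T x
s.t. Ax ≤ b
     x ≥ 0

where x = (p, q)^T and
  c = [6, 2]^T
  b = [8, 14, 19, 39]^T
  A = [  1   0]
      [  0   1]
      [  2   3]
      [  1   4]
Minimize: z = 8y1 + 14y2 + 19y3 + 39y4

Subject to:
  C1: -y1 - 2y3 - y4 ≤ -6
  C2: -y2 - 3y3 - 4y4 ≤ -2
  y1, y2, y3, y4 ≥ 0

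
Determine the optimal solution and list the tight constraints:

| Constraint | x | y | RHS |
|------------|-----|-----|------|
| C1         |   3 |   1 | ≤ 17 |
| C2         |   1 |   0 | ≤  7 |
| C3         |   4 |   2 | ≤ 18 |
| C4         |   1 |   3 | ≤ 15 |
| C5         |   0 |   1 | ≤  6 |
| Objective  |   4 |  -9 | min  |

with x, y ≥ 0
Optimal: x = 0, y = 5
Slack at optimum:
  C1: slack = 12
  C2: slack = 7
  C3: slack = 8
  C4: slack = 0 (binding)
  C5: slack = 1
  x ≥ 0: x = 0 (binding)
  y ≥ 0: y = 5
Binding constraints: C4, x ≥ 0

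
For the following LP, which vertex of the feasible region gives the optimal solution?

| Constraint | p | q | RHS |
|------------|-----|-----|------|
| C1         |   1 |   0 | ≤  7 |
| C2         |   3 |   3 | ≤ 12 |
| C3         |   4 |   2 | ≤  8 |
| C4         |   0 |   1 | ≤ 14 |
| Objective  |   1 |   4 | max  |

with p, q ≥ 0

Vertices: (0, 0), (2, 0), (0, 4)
Evaluating z = p + 4q at each vertex:
  (0, 0): z = 0
  (2, 0): z = 2
  (0, 4): z = 16

The largest value is z = 16, attained at (0, 4).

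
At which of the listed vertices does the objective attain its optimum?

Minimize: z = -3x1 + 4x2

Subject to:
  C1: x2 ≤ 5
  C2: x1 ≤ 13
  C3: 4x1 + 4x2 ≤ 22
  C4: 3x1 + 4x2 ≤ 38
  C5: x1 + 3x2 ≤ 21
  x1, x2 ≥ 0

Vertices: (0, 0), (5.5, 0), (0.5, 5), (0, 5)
Evaluating z = -3x1 + 4x2 at each vertex:
  (0, 0): z = 0
  (5.5, 0): z = -16.5
  (0.5, 5): z = 18.5
  (0, 5): z = 20

The smallest value is z = -16.5, attained at (5.5, 0).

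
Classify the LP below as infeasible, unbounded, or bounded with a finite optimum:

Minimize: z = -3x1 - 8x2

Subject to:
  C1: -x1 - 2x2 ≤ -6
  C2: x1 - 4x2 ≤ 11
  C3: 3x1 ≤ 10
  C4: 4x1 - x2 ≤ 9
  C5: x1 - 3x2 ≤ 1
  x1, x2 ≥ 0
Feasible point: (0, 3) satisfies every constraint, so the LP is feasible.
Direction d = (0, 1): for each constraint row a, a·d ≤ 0 —
  (-1)(0) + (-2)(1) = -2 ≤ 0
  (1)(0) + (-4)(1) = -4 ≤ 0
  (3)(0) + (0)(1) = 0 ≤ 0
  (4)(0) + (-1)(1) = -1 ≤ 0
  (1)(0) + (-3)(1) = -3 ≤ 0
and d ≥ 0, so (0, 3) + t·d stays feasible for every t ≥ 0. Along this ray z = -3x1 - 8x2 changes by -8 per unit t, so z → −∞.

The LP is unbounded; z can be made arbitrarily small.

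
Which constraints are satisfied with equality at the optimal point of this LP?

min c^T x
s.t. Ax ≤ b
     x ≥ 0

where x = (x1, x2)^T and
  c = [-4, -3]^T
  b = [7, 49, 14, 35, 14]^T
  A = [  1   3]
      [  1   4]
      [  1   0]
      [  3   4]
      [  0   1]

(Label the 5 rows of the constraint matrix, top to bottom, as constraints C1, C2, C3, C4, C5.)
Optimal: x1 = 7, x2 = 0
Slack at optimum:
  C1: slack = 0 (binding)
  C2: slack = 42
  C3: slack = 7
  C4: slack = 14
  C5: slack = 14
  x1 ≥ 0: x1 = 7
  x2 ≥ 0: x2 = 0 (binding)
Binding constraints: C1, x2 ≥ 0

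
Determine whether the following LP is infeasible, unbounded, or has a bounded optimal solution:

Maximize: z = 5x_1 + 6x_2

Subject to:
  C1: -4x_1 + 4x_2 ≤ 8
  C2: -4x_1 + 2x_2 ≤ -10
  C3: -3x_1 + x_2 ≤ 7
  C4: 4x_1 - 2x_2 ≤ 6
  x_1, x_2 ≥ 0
C4 requires 4x_1 - 2x_2 ≤ 6, while C2 (-4x_1 + 2x_2 ≤ -10) is equivalent to 4x_1 - 2x_2 ≥ 10. Together they would need 10 ≤ 4x_1 - 2x_2 ≤ 6, which is impossible since 10 > 6. No point satisfies all constraints.

The feasible region is empty; the LP is infeasible.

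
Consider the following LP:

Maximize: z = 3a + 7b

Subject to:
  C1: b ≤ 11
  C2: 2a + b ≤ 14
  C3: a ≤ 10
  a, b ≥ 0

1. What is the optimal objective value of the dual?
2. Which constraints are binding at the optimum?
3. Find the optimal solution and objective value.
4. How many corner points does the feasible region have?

1. 81.5 (by strong duality, equal to the primal optimum)
2. C1, C2
3. a = 1.5, b = 11, z = 81.5
4. 4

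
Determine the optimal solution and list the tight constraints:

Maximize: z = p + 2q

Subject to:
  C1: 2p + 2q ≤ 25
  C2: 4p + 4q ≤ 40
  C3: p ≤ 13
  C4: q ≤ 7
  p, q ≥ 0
Optimal: p = 3, q = 7
Binding: C2, C4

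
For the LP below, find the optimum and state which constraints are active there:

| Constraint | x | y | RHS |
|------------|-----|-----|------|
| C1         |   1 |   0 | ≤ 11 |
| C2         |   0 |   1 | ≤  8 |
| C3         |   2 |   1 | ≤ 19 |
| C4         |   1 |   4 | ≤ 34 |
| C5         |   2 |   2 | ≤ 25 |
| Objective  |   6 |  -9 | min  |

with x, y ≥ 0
Optimal: x = 0, y = 8
Slack at optimum:
  C1: slack = 11
  C2: slack = 0 (binding)
  C3: slack = 11
  C4: slack = 2
  C5: slack = 9
  x ≥ 0: x = 0 (binding)
  y ≥ 0: y = 8
Binding constraints: C2, x ≥ 0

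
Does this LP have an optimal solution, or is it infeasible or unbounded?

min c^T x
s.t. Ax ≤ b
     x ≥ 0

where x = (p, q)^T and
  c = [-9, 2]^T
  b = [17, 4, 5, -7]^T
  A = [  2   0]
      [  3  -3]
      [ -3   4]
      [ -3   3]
One constraint requires 3p - 3q ≤ 4, while the constraint -3p + 3q ≤ -7 is equivalent to 3p - 3q ≥ 7. Together they would need 7 ≤ 3p - 3q ≤ 4, which is impossible since 7 > 4. No point satisfies all constraints.

The feasible region is empty; the LP is infeasible.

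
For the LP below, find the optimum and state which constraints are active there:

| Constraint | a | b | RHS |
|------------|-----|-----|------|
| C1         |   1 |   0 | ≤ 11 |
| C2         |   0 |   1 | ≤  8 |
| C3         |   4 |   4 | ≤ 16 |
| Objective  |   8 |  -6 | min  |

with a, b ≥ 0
Optimal: a = 0, b = 4
Binding: C3, a ≥ 0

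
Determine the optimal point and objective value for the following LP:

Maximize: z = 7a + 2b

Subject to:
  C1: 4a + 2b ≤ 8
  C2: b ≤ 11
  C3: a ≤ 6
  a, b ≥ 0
a = 2, b = 0, z = 14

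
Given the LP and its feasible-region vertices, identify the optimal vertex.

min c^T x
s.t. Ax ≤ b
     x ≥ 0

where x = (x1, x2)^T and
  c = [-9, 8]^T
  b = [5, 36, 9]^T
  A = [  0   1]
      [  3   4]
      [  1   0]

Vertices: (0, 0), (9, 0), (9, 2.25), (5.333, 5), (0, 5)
Evaluating z = -9x1 + 8x2 at each vertex:
  (0, 0): z = 0
  (9, 0): z = -81
  (9, 2.25): z = -63
  (5.333, 5): z = -8
  (0, 5): z = 40

The smallest value is z = -81, attained at (9, 0).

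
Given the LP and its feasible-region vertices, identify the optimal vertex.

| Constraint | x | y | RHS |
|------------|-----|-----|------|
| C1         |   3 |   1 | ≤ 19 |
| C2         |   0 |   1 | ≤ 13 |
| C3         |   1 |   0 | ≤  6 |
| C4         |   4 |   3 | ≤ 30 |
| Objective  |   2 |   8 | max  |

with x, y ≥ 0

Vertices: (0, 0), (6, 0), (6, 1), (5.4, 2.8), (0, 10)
(0, 10) with z = 80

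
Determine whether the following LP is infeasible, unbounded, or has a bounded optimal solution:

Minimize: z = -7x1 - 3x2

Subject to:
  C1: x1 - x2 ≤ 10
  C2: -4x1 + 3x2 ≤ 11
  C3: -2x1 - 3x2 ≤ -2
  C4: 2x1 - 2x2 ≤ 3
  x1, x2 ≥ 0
Feasible point: (0, 1) satisfies every constraint, so the LP is feasible.
Direction d = (1, 1): for each constraint row a, a·d ≤ 0 —
  (1)(1) + (-1)(1) = 0 ≤ 0
  (-4)(1) + (3)(1) = -1 ≤ 0
  (-2)(1) + (-3)(1) = -5 ≤ 0
  (2)(1) + (-2)(1) = 0 ≤ 0
and d ≥ 0, so (0, 1) + t·d stays feasible for every t ≥ 0. Along this ray z = -7x1 - 3x2 changes by -10 per unit t, so z → −∞.

Unbounded — the objective can decrease without bound over the feasible region.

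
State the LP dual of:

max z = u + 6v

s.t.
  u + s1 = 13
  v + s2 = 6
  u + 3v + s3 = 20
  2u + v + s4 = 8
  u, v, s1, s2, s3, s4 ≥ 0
Minimize: z = 13y1 + 6y2 + 20y3 + 8y4

Subject to:
  C1: -y1 - y3 - 2y4 ≤ -1
  C2: -y2 - 3y3 - y4 ≤ -6
  y1, y2, y3, y4 ≥ 0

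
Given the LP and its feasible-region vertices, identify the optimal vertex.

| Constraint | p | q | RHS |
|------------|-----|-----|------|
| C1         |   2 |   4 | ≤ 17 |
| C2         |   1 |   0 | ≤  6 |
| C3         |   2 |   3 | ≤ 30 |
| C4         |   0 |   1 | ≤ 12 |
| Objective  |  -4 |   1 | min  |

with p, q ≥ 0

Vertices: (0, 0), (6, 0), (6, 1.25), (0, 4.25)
Evaluating z = -4p + q at each vertex:
  (0, 0): z = 0
  (6, 0): z = -24
  (6, 1.25): z = -22.75
  (0, 4.25): z = 4.25

The smallest value is z = -24, attained at (6, 0).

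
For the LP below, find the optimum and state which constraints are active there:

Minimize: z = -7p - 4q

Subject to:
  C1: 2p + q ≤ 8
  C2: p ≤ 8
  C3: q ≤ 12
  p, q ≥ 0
Optimal: p = 0, q = 8
Binding: C1, p ≥ 0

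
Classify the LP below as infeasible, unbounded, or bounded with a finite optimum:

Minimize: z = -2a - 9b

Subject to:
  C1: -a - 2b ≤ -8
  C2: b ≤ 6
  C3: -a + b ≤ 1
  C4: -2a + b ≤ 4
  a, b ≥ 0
Feasible point: (2, 3) satisfies every constraint, so the LP is feasible.
Direction d = (1, 0): for each constraint row a, a·d ≤ 0 —
  (-1)(1) + (-2)(0) = -1 ≤ 0
  (0)(1) + (1)(0) = 0 ≤ 0
  (-1)(1) + (1)(0) = -1 ≤ 0
  (-2)(1) + (1)(0) = -2 ≤ 0
and d ≥ 0, so (2, 3) + t·d stays feasible for every t ≥ 0. Along this ray z = -2a - 9b changes by -2 per unit t, so z → −∞.

Unbounded — the objective can decrease without bound over the feasible region.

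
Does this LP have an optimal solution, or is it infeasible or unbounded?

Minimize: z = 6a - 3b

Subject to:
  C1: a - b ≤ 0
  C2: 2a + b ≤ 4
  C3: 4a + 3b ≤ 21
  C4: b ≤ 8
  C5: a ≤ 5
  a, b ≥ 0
The point (0, 4) satisfies every constraint, so the LP is feasible; the constraints give a ≤ 5 and b ≤ 8, which with a, b ≥ 0 keep the feasible region inside a bounded box. A feasible, bounded LP attains a finite optimum at a vertex.

Feasible with finite optimum z* = -12 at (0, 4).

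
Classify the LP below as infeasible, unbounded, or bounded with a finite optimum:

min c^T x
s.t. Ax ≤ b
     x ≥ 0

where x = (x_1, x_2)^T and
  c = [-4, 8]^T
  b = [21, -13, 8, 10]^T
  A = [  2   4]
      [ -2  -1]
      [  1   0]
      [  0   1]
The point (8, 0) satisfies every constraint, so the LP is feasible; the constraints give x_1 ≤ 8 and x_2 ≤ 10, which with x_1, x_2 ≥ 0 keep the feasible region inside a bounded box. A feasible, bounded LP attains a finite optimum at a vertex.

Feasible with finite optimum z* = -32 at (8, 0).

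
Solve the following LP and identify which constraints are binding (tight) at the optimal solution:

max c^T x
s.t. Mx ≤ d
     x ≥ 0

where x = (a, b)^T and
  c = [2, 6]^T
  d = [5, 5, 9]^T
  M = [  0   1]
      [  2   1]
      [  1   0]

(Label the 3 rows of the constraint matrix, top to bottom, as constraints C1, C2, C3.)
Optimal: a = 0, b = 5
Binding: C1, C2, a ≥ 0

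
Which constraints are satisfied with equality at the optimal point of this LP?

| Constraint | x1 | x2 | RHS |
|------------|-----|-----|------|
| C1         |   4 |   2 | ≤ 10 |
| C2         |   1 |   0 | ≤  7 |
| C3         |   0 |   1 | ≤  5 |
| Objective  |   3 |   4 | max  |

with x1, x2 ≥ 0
Optimal: x1 = 0, x2 = 5
Slack at optimum:
  C1: slack = 0 (binding)
  C2: slack = 7
  C3: slack = 0 (binding)
  x1 ≥ 0: x1 = 0 (binding)
  x2 ≥ 0: x2 = 5
Binding constraints: C1, C3, x1 ≥ 0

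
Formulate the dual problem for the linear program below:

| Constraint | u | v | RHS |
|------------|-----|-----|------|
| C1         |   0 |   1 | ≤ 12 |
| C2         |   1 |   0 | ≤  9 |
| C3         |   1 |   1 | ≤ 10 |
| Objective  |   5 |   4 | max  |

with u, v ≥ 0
Minimize: z = 12y1 + 9y2 + 10y3

Subject to:
  C1: -y2 - y3 ≤ -5
  C2: -y1 - y3 ≤ -4
  y1, y2, y3 ≥ 0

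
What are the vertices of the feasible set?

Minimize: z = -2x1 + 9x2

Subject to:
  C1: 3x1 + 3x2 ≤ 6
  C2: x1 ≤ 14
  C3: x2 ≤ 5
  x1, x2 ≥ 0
Each vertex is the intersection of two constraint boundaries that also satisfies all remaining constraints:
  x1 = 0 and x2 = 0 → (0, 0)
  3x1 + 3x2 = 6 and x2 = 0 → (2, 0)
  3x1 + 3x2 = 6 and x1 = 0 → (0, 2)

Vertices: (0, 0), (2, 0), (0, 2)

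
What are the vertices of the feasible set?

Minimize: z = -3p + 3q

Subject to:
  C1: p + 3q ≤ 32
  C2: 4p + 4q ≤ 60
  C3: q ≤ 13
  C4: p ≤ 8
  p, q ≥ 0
Each vertex is the intersection of two constraint boundaries that also satisfies all remaining constraints:
  p = 0 and q = 0 → (0, 0)
  p = 8 and q = 0 → (8, 0)
  4p + 4q = 60 and p = 8 → (8, 7)
  p + 3q = 32 and 4p + 4q = 60 → (6.5, 8.5)
  p + 3q = 32 and p = 0 → (0, 10.67)

Vertices: (0, 0), (8, 0), (8, 7), (6.5, 8.5), (0, 10.67)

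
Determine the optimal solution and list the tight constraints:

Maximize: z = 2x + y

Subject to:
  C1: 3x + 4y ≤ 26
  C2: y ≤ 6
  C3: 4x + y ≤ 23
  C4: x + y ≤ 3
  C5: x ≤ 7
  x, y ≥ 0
Optimal: x = 3, y = 0
Binding: C4, y ≥ 0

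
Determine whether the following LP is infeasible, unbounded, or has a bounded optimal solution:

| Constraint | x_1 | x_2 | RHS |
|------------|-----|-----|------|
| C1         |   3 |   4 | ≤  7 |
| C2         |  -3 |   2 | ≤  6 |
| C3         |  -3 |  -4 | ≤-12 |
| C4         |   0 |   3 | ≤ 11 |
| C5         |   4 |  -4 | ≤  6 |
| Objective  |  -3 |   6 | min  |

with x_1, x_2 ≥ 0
C1 requires 3x_1 + 4x_2 ≤ 7, while C3 (-3x_1 - 4x_2 ≤ -12) is equivalent to 3x_1 + 4x_2 ≥ 12. Together they would need 12 ≤ 3x_1 + 4x_2 ≤ 7, which is impossible since 12 > 7. No point satisfies all constraints.

The feasible region is empty; the LP is infeasible.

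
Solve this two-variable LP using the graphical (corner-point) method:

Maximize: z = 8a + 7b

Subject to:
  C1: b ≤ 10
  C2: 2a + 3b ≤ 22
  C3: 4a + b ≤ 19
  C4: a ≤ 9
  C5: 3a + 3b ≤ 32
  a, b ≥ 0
Each vertex is the intersection of two constraint boundaries that also satisfies all remaining constraints:
  a = 0 and b = 0 → (0, 0)
  4a + b = 19 and b = 0 → (4.75, 0)
  2a + 3b = 22 and 4a + b = 19 → (3.5, 5)
  2a + 3b = 22 and a = 0 → (0, 7.333)

Evaluating z = 8a + 7b at each vertex:
  (0, 0): z = 0
  (4.75, 0): z = 38
  (3.5, 5): z = 63
  (0, 7.333): z = 51.33

The maximum is at (3.5, 5) with z = 63.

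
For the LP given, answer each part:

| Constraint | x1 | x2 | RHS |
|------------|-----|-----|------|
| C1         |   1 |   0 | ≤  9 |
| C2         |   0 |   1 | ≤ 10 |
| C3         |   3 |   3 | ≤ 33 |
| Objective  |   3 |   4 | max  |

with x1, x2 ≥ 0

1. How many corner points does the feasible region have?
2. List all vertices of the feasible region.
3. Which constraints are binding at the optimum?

1. 5
2. (0, 0), (9, 0), (9, 2), (1, 10), (0, 10)
3. C2, C3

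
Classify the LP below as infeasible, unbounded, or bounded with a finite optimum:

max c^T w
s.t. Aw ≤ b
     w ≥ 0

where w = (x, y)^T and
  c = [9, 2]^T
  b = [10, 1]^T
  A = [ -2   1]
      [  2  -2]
Feasible point: (0, 0) satisfies every constraint, so the LP is feasible.
Direction d = (1, 1): for each constraint row a, a·d ≤ 0 —
  (-2)(1) + (1)(1) = -1 ≤ 0
  (2)(1) + (-2)(1) = 0 ≤ 0
and d ≥ 0, so (0, 0) + t·d stays feasible for every t ≥ 0. Along this ray z = 9x + 2y changes by 11 per unit t, so z → +∞.

Unbounded — the objective can increase without bound over the feasible region.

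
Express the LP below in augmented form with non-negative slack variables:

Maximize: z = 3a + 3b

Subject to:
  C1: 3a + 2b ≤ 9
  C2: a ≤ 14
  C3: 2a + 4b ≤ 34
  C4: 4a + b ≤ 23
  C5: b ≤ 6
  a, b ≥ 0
max z = 3a + 3b

s.t.
  3a + 2b + s1 = 9
  a + s2 = 14
  2a + 4b + s3 = 34
  4a + b + s4 = 23
  b + s5 = 6
  a, b, s1, s2, s3, s4, s5 ≥ 0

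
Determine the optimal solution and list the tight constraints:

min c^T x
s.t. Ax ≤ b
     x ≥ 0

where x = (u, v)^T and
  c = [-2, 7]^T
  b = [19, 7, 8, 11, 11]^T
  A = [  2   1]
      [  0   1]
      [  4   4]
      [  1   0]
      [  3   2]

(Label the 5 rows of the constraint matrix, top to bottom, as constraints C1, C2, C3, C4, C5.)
Optimal: u = 2, v = 0
Slack at optimum:
  C1: slack = 15
  C2: slack = 7
  C3: slack = 0 (binding)
  C4: slack = 9
  C5: slack = 5
  u ≥ 0: u = 2
  v ≥ 0: v = 0 (binding)
Binding constraints: C3, v ≥ 0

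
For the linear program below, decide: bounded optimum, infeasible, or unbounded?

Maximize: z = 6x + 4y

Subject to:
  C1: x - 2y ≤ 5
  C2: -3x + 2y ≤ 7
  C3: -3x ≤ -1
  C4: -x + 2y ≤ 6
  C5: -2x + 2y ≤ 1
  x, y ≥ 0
Feasible point: (1, 0) satisfies every constraint, so the LP is feasible.
Direction d = (2, 1): for each constraint row a, a·d ≤ 0 —
  (1)(2) + (-2)(1) = 0 ≤ 0
  (-3)(2) + (2)(1) = -4 ≤ 0
  (-3)(2) + (0)(1) = -6 ≤ 0
  (-1)(2) + (2)(1) = 0 ≤ 0
  (-2)(2) + (2)(1) = -2 ≤ 0
and d ≥ 0, so (1, 0) + t·d stays feasible for every t ≥ 0. Along this ray z = 6x + 4y changes by 16 per unit t, so z → +∞.

The LP is unbounded; z can be made arbitrarily large.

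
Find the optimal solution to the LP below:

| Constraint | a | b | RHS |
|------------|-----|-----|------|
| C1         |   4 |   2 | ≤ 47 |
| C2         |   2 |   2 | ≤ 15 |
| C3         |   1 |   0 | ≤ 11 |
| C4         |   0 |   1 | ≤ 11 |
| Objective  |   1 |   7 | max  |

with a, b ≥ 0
Each vertex is the intersection of two constraint boundaries that also satisfies all remaining constraints:
  a = 0 and b = 0 → (0, 0)
  2a + 2b = 15 and b = 0 → (7.5, 0)
  2a + 2b = 15 and a = 0 → (0, 7.5)

Evaluating z = a + 7b at each vertex:
  (0, 0): z = 0
  (7.5, 0): z = 7.5
  (0, 7.5): z = 52.5

The maximum is at (0, 7.5) with z = 52.5.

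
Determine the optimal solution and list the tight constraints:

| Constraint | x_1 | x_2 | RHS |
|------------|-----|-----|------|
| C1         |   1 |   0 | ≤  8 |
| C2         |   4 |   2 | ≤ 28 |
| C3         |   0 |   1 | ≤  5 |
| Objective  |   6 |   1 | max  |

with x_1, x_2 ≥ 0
Optimal: x_1 = 7, x_2 = 0
Slack at optimum:
  C1: slack = 1
  C2: slack = 0 (binding)
  C3: slack = 5
  x_1 ≥ 0: x_1 = 7
  x_2 ≥ 0: x_2 = 0 (binding)
Binding constraints: C2, x_2 ≥ 0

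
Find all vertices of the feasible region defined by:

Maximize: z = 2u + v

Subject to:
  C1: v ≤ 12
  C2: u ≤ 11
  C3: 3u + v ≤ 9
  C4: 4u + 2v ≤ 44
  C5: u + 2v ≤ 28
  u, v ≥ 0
Each vertex is the intersection of two constraint boundaries that also satisfies all remaining constraints:
  u = 0 and v = 0 → (0, 0)
  3u + v = 9 and v = 0 → (3, 0)
  3u + v = 9 and u = 0 → (0, 9)

Vertices: (0, 0), (3, 0), (0, 9)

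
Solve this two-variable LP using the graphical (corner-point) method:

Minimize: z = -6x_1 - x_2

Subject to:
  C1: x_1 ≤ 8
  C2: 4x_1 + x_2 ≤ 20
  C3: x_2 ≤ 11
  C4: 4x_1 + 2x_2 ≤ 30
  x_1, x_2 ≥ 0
Each vertex is the intersection of two constraint boundaries that also satisfies all remaining constraints:
  x_1 = 0 and x_2 = 0 → (0, 0)
  4x_1 + x_2 = 20 and x_2 = 0 → (5, 0)
  4x_1 + x_2 = 20 and 4x_1 + 2x_2 = 30 → (2.5, 10)
  x_2 = 11 and 4x_1 + 2x_2 = 30 → (2, 11)
  x_2 = 11 and x_1 = 0 → (0, 11)

Evaluating z = -6x_1 - x_2 at each vertex:
  (0, 0): z = 0
  (5, 0): z = -30
  (2.5, 10): z = -25
  (2, 11): z = -23
  (0, 11): z = -11

The minimum is at (5, 0) with z = -30.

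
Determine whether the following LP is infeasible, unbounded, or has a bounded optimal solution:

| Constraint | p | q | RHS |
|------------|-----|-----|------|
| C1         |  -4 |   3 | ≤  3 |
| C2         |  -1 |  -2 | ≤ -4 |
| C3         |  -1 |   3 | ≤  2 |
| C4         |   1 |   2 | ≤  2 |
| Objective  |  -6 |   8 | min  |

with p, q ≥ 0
C4 requires p + 2q ≤ 2, while C2 (-p - 2q ≤ -4) is equivalent to p + 2q ≥ 4. Together they would need 4 ≤ p + 2q ≤ 2, which is impossible since 4 > 2. No point satisfies all constraints.

Infeasible: no point satisfies all constraints simultaneously.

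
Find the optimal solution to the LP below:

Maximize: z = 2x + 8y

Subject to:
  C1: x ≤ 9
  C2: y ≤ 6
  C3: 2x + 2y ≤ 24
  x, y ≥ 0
x = 6, y = 6, z = 60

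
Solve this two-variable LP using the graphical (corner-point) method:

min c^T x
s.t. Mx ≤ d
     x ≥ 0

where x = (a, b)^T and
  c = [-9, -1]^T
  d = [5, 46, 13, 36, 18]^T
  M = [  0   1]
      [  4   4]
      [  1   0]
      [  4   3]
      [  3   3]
Each vertex is the intersection of two constraint boundaries that also satisfies all remaining constraints:
  a = 0 and b = 0 → (0, 0)
  3a + 3b = 18 and b = 0 → (6, 0)
  b = 5 and 3a + 3b = 18 → (1, 5)
  b = 5 and a = 0 → (0, 5)

Evaluating z = -9a - b at each vertex:
  (0, 0): z = 0
  (6, 0): z = -54
  (1, 5): z = -14
  (0, 5): z = -5

The minimum is at (6, 0) with z = -54.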